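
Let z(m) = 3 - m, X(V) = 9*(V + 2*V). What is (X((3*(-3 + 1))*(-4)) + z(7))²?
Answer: 414736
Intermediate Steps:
X(V) = 27*V (X(V) = 9*(3*V) = 27*V)
(X((3*(-3 + 1))*(-4)) + z(7))² = (27*((3*(-3 + 1))*(-4)) + (3 - 1*7))² = (27*((3*(-2))*(-4)) + (3 - 7))² = (27*(-6*(-4)) - 4)² = (27*24 - 4)² = (648 - 4)² = 644² = 414736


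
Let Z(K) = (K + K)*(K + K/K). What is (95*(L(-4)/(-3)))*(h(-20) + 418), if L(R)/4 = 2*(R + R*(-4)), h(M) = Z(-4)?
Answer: -1343680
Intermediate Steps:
Z(K) = 2*K*(1 + K) (Z(K) = (2*K)*(K + 1) = (2*K)*(1 + K) = 2*K*(1 + K))
h(M) = 24 (h(M) = 2*(-4)*(1 - 4) = 2*(-4)*(-3) = 24)
L(R) = -24*R (L(R) = 4*(2*(R + R*(-4))) = 4*(2*(R - 4*R)) = 4*(2*(-3*R)) = 4*(-6*R) = -24*R)
(95*(L(-4)/(-3)))*(h(-20) + 418) = (95*(-24*(-4)/(-3)))*(24 + 418) = (95*(96*(-1/3)))*442 = (95*(-32))*442 = -3040*442 = -1343680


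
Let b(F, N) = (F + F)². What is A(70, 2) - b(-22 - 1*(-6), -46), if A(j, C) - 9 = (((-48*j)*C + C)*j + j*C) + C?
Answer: -471133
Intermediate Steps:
b(F, N) = 4*F² (b(F, N) = (2*F)² = 4*F²)
A(j, C) = 9 + C + C*j + j*(C - 48*C*j) (A(j, C) = 9 + ((((-48*j)*C + C)*j + j*C) + C) = 9 + (((-48*C*j + C)*j + C*j) + C) = 9 + (((C - 48*C*j)*j + C*j) + C) = 9 + ((j*(C - 48*C*j) + C*j) + C) = 9 + ((C*j + j*(C - 48*C*j)) + C) = 9 + (C + C*j + j*(C - 48*C*j)) = 9 + C + C*j + j*(C - 48*C*j))
A(70, 2) - b(-22 - 1*(-6), -46) = (9 + 2 - 48*2*70² + 2*2*70) - 4*(-22 - 1*(-6))² = (9 + 2 - 48*2*4900 + 280) - 4*(-22 + 6)² = (9 + 2 - 470400 + 280) - 4*(-16)² = -470109 - 4*256 = -470109 - 1*1024 = -470109 - 1024 = -471133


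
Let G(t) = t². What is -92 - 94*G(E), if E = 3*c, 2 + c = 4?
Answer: -3476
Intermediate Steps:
c = 2 (c = -2 + 4 = 2)
E = 6 (E = 3*2 = 6)
-92 - 94*G(E) = -92 - 94*6² = -92 - 94*36 = -92 - 3384 = -3476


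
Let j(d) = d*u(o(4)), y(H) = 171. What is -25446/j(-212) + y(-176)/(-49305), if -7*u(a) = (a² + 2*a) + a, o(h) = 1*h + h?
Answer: -77065749/8068720 ≈ -9.5512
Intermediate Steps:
o(h) = 2*h (o(h) = h + h = 2*h)
u(a) = -3*a/7 - a²/7 (u(a) = -((a² + 2*a) + a)/7 = -(a² + 3*a)/7 = -3*a/7 - a²/7)
j(d) = -88*d/7 (j(d) = d*(-2*4*(3 + 2*4)/7) = d*(-⅐*8*(3 + 8)) = d*(-⅐*8*11) = d*(-88/7) = -88*d/7)
-25446/j(-212) + y(-176)/(-49305) = -25446/((-88/7*(-212))) + 171/(-49305) = -25446/18656/7 + 171*(-1/49305) = -25446*7/18656 - 3/865 = -89061/9328 - 3/865 = -77065749/8068720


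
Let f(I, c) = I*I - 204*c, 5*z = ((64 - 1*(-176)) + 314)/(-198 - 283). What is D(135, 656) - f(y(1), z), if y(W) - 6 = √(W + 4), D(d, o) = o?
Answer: 1366059/2405 - 12*√5 ≈ 541.17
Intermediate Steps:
y(W) = 6 + √(4 + W) (y(W) = 6 + √(W + 4) = 6 + √(4 + W))
z = -554/2405 (z = (((64 - 1*(-176)) + 314)/(-198 - 283))/5 = (((64 + 176) + 314)/(-481))/5 = ((240 + 314)*(-1/481))/5 = (554*(-1/481))/5 = (⅕)*(-554/481) = -554/2405 ≈ -0.23035)
f(I, c) = I² - 204*c
D(135, 656) - f(y(1), z) = 656 - ((6 + √(4 + 1))² - 204*(-554/2405)) = 656 - ((6 + √5)² + 113016/2405) = 656 - (113016/2405 + (6 + √5)²) = 656 + (-113016/2405 - (6 + √5)²) = 1464664/2405 - (6 + √5)²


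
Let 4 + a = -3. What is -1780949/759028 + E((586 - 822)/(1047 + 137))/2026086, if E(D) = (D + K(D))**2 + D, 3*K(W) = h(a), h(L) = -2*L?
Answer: -711333879612050363/303166781284975488 ≈ -2.3463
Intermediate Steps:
a = -7 (a = -4 - 3 = -7)
K(W) = 14/3 (K(W) = (-2*(-7))/3 = (1/3)*14 = 14/3)
E(D) = D + (14/3 + D)**2 (E(D) = (D + 14/3)**2 + D = (14/3 + D)**2 + D = D + (14/3 + D)**2)
-1780949/759028 + E((586 - 822)/(1047 + 137))/2026086 = -1780949/759028 + ((586 - 822)/(1047 + 137) + (14 + 3*((586 - 822)/(1047 + 137)))**2/9)/2026086 = -1780949*1/759028 + (-236/1184 + (14 + 3*(-236/1184))**2/9)*(1/2026086) = -1780949/759028 + (-236*1/1184 + (14 + 3*(-236*1/1184))**2/9)*(1/2026086) = -1780949/759028 + (-59/296 + (14 + 3*(-59/296))**2/9)*(1/2026086) = -1780949/759028 + (-59/296 + (14 - 177/296)**2/9)*(1/2026086) = -1780949/759028 + (-59/296 + (3967/296)**2/9)*(1/2026086) = -1780949/759028 + (-59/296 + (1/9)*(15737089/87616))*(1/2026086) = -1780949/759028 + (-59/296 + 15737089/788544)*(1/2026086) = -1780949/759028 + (15579913/788544)*(1/2026086) = -1780949/759028 + 15579913/1597657958784 = -711333879612050363/303166781284975488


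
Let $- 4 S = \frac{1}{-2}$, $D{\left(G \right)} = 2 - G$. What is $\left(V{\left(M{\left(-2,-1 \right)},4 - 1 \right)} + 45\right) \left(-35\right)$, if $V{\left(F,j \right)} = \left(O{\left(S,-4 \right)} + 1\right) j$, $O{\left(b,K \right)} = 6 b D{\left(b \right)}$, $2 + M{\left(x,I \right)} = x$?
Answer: $- \frac{58485}{32} \approx -1827.7$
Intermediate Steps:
$M{\left(x,I \right)} = -2 + x$
$S = \frac{1}{8}$ ($S = - \frac{1}{4 \left(-2\right)} = \left(- \frac{1}{4}\right) \left(- \frac{1}{2}\right) = \frac{1}{8} \approx 0.125$)
$O{\left(b,K \right)} = 6 b \left(2 - b\right)$
$V{\left(F,j \right)} = \frac{77 j}{32}$ ($V{\left(F,j \right)} = \left(6 \cdot \frac{1}{8} \left(2 - \frac{1}{8}\right) + 1\right) j = \left(6 \cdot \frac{1}{8} \cdot \frac{15}{8} + 1\right) j = \left(\frac{45}{32} + 1\right) j = \frac{77 j}{32}$)
$\left(V{\left(M{\left(-2,-1 \right)},4 - 1 \right)} + 45\right) \left(-35\right) = \left(\frac{77 \left(4 - 1\right)}{32} + 45\right) \left(-35\right) = \left(\frac{77}{32} \cdot 3 + 45\right) \left(-35\right) = \left(\frac{231}{32} + 45\right) \left(-35\right) = \frac{1671}{32} \left(-35\right) = - \frac{58485}{32}$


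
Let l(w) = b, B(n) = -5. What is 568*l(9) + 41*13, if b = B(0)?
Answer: -2307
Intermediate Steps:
b = -5
l(w) = -5
568*l(9) + 41*13 = 568*(-5) + 41*13 = -2840 + 533 = -2307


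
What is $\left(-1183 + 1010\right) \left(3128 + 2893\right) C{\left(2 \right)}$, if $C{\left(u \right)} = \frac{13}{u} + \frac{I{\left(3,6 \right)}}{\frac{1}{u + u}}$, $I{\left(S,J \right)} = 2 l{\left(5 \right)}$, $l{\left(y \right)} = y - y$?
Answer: $- \frac{13541229}{2} \approx -6.7706 \cdot 10^{6}$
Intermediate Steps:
$l{\left(y \right)} = 0$
$I{\left(S,J \right)} = 0$ ($I{\left(S,J \right)} = 2 \cdot 0 = 0$)
$C{\left(u \right)} = \frac{13}{u}$ ($C{\left(u \right)} = \frac{13}{u} + \frac{0}{\frac{1}{u + u}} = \frac{13}{u} + \frac{0}{\frac{1}{2 u}} = \frac{13}{u} + \frac{0}{\frac{1}{2} \frac{1}{u}} = \frac{13}{u} + 0 \cdot 2 u = \frac{13}{u} + 0 = \frac{13}{u}$)
$\left(-1183 + 1010\right) \left(3128 + 2893\right) C{\left(2 \right)} = \left(-1183 + 1010\right) \left(3128 + 2893\right) \frac{13}{2} = \left(-173\right) 6021 \cdot 13 \cdot \frac{1}{2} = \left(-1041633\right) \frac{13}{2} = - \frac{13541229}{2}$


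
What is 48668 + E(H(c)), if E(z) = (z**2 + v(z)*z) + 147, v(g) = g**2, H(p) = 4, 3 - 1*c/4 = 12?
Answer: 48895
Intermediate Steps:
c = -36 (c = 12 - 4*12 = 12 - 48 = -36)
E(z) = 147 + z**2 + z**3 (E(z) = (z**2 + z**2*z) + 147 = (z**2 + z**3) + 147 = 147 + z**2 + z**3)
48668 + E(H(c)) = 48668 + (147 + 4**2 + 4**3) = 48668 + (147 + 16 + 64) = 48668 + 227 = 48895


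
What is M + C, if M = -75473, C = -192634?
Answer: -268107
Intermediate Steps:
M + C = -75473 - 192634 = -268107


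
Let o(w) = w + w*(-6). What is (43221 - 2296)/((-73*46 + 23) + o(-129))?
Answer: -8185/538 ≈ -15.214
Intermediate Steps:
o(w) = -5*w (o(w) = w - 6*w = -5*w)
(43221 - 2296)/((-73*46 + 23) + o(-129)) = (43221 - 2296)/((-73*46 + 23) - 5*(-129)) = 40925/((-3358 + 23) + 645) = 40925/(-3335 + 645) = 40925/(-2690) = 40925*(-1/2690) = -8185/538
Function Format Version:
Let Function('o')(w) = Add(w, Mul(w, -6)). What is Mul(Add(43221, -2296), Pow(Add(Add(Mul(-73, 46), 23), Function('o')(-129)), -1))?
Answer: Rational(-8185, 538) ≈ -15.214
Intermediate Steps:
Function('o')(w) = Mul(-5, w) (Function('o')(w) = Add(w, Mul(-6, w)) = Mul(-5, w))
Mul(Add(43221, -2296), Pow(Add(Add(Mul(-73, 46), 23), Function('o')(-129)), -1)) = Mul(Add(43221, -2296), Pow(Add(Add(Mul(-73, 46), 23), Mul(-5, -129)), -1)) = Mul(40925, Pow(Add(Add(-3358, 23), 645), -1)) = Mul(40925, Pow(Add(-3335, 645), -1)) = Mul(40925, Pow(-2690, -1)) = Mul(40925, Rational(-1, 2690)) = Rational(-8185, 538)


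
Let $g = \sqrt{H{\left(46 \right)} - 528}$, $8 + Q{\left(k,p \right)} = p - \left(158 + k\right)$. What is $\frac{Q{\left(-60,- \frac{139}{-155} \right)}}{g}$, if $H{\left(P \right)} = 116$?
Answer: $\frac{16291 i \sqrt{103}}{31930} \approx 5.1781 i$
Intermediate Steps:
$Q{\left(k,p \right)} = -166 + p - k$ ($Q{\left(k,p \right)} = -8 - \left(158 + k - p\right) = -166 + p - k$)
$g = 2 i \sqrt{103}$ ($g = \sqrt{116 - 528} = \sqrt{-412} = 2 i \sqrt{103} \approx 20.298 i$)
$\frac{Q{\left(-60,- \frac{139}{-155} \right)}}{g} = \frac{-166 - \frac{139}{-155} - -60}{2 i \sqrt{103}} = \left(-166 - - \frac{139}{155} + 60\right) \left(- \frac{i \sqrt{103}}{206}\right) = \left(-166 + \frac{139}{155} + 60\right) \left(- \frac{i \sqrt{103}}{206}\right) = - \frac{16291 \left(- \frac{i \sqrt{103}}{206}\right)}{155} = \frac{16291 i \sqrt{103}}{31930}$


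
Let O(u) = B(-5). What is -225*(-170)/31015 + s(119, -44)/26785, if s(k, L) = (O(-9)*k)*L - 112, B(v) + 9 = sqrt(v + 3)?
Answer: 496520686/166147355 - 476*I*sqrt(2)/2435 ≈ 2.9884 - 0.27645*I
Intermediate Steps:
B(v) = -9 + sqrt(3 + v) (B(v) = -9 + sqrt(v + 3) = -9 + sqrt(3 + v))
O(u) = -9 + I*sqrt(2) (O(u) = -9 + sqrt(3 - 5) = -9 + sqrt(-2) = -9 + I*sqrt(2))
s(k, L) = -112 + L*k*(-9 + I*sqrt(2)) (s(k, L) = ((-9 + I*sqrt(2))*k)*L - 112 = (k*(-9 + I*sqrt(2)))*L - 112 = L*k*(-9 + I*sqrt(2)) - 112 = -112 + L*k*(-9 + I*sqrt(2)))
-225*(-170)/31015 + s(119, -44)/26785 = -225*(-170)/31015 + (-112 - 1*(-44)*119*(9 - I*sqrt(2)))/26785 = 38250*(1/31015) + (-112 + (47124 - 5236*I*sqrt(2)))*(1/26785) = 7650/6203 + (47012 - 5236*I*sqrt(2))*(1/26785) = 7650/6203 + (47012/26785 - 476*I*sqrt(2)/2435) = 496520686/166147355 - 476*I*sqrt(2)/2435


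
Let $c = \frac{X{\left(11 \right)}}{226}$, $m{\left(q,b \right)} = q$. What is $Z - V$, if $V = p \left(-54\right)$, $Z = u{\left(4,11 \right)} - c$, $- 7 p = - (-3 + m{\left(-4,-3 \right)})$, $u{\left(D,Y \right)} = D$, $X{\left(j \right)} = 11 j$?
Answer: $- \frac{11421}{226} \approx -50.535$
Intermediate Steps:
$c = \frac{121}{226}$ ($c = \frac{11 \cdot 11}{226} = 121 \cdot \frac{1}{226} = \frac{121}{226} \approx 0.5354$)
$p = -1$ ($p = - \frac{\left(-1\right) \left(-3 - 4\right)}{7} = - \frac{\left(-1\right) \left(-7\right)}{7} = \left(- \frac{1}{7}\right) 7 = -1$)
$Z = \frac{783}{226}$ ($Z = 4 - \frac{121}{226} = \frac{783}{226} \approx 3.4646$)
$V = 54$ ($V = \left(-1\right) \left(-54\right) = 54$)
$Z - V = \frac{783}{226} - 54 = - \frac{11421}{226}$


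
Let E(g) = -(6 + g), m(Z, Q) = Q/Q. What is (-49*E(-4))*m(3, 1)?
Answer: 98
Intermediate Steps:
m(Z, Q) = 1
E(g) = -6 - g
(-49*E(-4))*m(3, 1) = -49*(-6 - 1*(-4))*1 = -49*(-6 + 4)*1 = -49*(-2)*1 = 98*1 = 98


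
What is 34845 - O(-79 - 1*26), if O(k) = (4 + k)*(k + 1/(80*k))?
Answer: 203615899/8400 ≈ 24240.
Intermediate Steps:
O(k) = (4 + k)*(k + 1/(80*k))
34845 - O(-79 - 1*26) = 34845 - (1/80 + (-79 - 1*26)**2 + 4*(-79 - 1*26) + 1/(20*(-79 - 1*26))) = 34845 - (1/80 + (-79 - 26)**2 + 4*(-79 - 26) + 1/(20*(-79 - 26))) = 34845 - (1/80 + (-105)**2 + 4*(-105) + (1/20)/(-105)) = 34845 - (1/80 + 11025 - 420 + (1/20)*(-1/105)) = 34845 - (1/80 + 11025 - 420 - 1/2100) = 34845 - 1*89082101/8400 = 34845 - 89082101/8400 = 203615899/8400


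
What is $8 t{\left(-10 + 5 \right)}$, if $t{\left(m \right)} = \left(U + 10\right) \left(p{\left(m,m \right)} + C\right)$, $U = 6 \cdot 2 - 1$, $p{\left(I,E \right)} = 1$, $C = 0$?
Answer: $168$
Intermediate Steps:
$U = 11$ ($U = 12 - 1 = 11$)
$t{\left(m \right)} = 21$ ($t{\left(m \right)} = \left(11 + 10\right) \left(1 + 0\right) = 21 \cdot 1 = 21$)
$8 t{\left(-10 + 5 \right)} = 8 \cdot 21 = 168$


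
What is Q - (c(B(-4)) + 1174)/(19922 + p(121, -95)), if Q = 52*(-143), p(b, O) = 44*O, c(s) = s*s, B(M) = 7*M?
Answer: -58529735/7871 ≈ -7436.1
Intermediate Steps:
c(s) = s**2
Q = -7436
Q - (c(B(-4)) + 1174)/(19922 + p(121, -95)) = -7436 - ((7*(-4))**2 + 1174)/(19922 + 44*(-95)) = -7436 - ((-28)**2 + 1174)/(19922 - 4180) = -7436 - (784 + 1174)/15742 = -7436 - 1958/15742 = -7436 - 1*979/7871 = -7436 - 979/7871 = -58529735/7871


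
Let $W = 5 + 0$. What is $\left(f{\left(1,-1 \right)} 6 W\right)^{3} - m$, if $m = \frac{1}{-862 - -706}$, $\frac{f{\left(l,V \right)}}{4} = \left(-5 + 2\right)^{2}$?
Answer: $\frac{196515072001}{156} \approx 1.2597 \cdot 10^{9}$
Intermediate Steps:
$f{\left(l,V \right)} = 36$ ($f{\left(l,V \right)} = 4 \left(-5 + 2\right)^{2} = 4 \left(-3\right)^{2} = 4 \cdot 9 = 36$)
$W = 5$
$m = - \frac{1}{156}$ ($m = \frac{1}{-862 + \left(-1432 + 2138\right)} = \frac{1}{-862 + 706} = \frac{1}{-156} = - \frac{1}{156} \approx -0.0064103$)
$\left(f{\left(1,-1 \right)} 6 W\right)^{3} - m = \left(36 \cdot 6 \cdot 5\right)^{3} - - \frac{1}{156} = \left(216 \cdot 5\right)^{3} + \frac{1}{156} = 1080^{3} + \frac{1}{156} = 1259712000 + \frac{1}{156} = \frac{196515072001}{156}$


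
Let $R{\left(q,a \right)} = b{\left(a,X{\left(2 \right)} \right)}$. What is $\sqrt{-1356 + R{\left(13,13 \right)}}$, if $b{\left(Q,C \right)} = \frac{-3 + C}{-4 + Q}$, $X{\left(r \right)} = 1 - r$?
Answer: $\frac{4 i \sqrt{763}}{3} \approx 36.83 i$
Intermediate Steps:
$b{\left(Q,C \right)} = \frac{-3 + C}{-4 + Q}$
$R{\left(q,a \right)} = - \frac{4}{-4 + a}$ ($R{\left(q,a \right)} = \frac{-3 + \left(1 - 2\right)}{-4 + a} = \frac{-3 - 1}{-4 + a} = \frac{1}{-4 + a} \left(-4\right) = - \frac{4}{-4 + a}$)
$\sqrt{-1356 + R{\left(13,13 \right)}} = \sqrt{-1356 - \frac{4}{-4 + 13}} = \sqrt{-1356 - \frac{4}{9}} = \sqrt{- \frac{12208}{9}} = \frac{4 i \sqrt{763}}{3}$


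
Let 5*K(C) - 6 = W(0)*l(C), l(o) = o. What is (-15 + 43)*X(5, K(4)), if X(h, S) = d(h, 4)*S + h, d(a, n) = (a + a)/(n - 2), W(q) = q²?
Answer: 308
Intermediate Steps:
d(a, n) = 2*a/(-2 + n) (d(a, n) = (2*a)/(-2 + n) = 2*a/(-2 + n))
K(C) = 6/5 (K(C) = 6/5 + (0²*C)/5 = 6/5 + (0*C)/5 = 6/5 + (⅕)*0 = 6/5 + 0 = 6/5)
X(h, S) = h + S*h (X(h, S) = (2*h/(-2 + 4))*S + h = (2*h/2)*S + h = (2*h*(½))*S + h = h*S + h = S*h + h = h + S*h)
(-15 + 43)*X(5, K(4)) = (-15 + 43)*(5*(1 + 6/5)) = 28*(5*(11/5)) = 28*11 = 308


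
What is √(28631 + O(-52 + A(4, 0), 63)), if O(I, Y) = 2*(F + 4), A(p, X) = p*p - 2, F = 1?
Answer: √28641 ≈ 169.24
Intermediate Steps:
A(p, X) = -2 + p² (A(p, X) = p² - 2 = -2 + p²)
O(I, Y) = 10 (O(I, Y) = 2*(1 + 4) = 2*5 = 10)
√(28631 + O(-52 + A(4, 0), 63)) = √(28631 + 10) = √28641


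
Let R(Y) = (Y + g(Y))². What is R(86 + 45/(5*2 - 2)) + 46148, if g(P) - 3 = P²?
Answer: 295412811233/4096 ≈ 7.2122e+7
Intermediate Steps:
g(P) = 3 + P²
R(Y) = (3 + Y + Y²)² (R(Y) = (Y + (3 + Y²))² = (3 + Y + Y²)²)
R(86 + 45/(5*2 - 2)) + 46148 = (3 + (86 + 45/(5*2 - 2)) + (86 + 45/(5*2 - 2))²)² + 46148 = (3 + (86 + 45/(10 - 2)) + (86 + 45/(10 - 2))²)² + 46148 = (3 + (86 + 45/8) + (86 + 45/8)²)² + 46148 = (3 + 733/8 + (733/8)²)² + 46148 = (3 + 733/8 + 537289/64)² + 46148 = (543345/64)² + 46148 = 295223789025/4096 + 46148 = 295412811233/4096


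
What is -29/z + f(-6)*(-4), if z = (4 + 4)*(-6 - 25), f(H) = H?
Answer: 5981/248 ≈ 24.117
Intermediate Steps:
z = -248 (z = 8*(-31) = -248)
-29/z + f(-6)*(-4) = -29/(-248) - 6*(-4) = -29*(-1/248) + 24 = 29/248 + 24 = 5981/248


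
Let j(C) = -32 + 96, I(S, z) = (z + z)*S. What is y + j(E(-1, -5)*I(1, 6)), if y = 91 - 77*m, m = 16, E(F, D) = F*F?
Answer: -1077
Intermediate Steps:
E(F, D) = F²
I(S, z) = 2*S*z (I(S, z) = (2*z)*S = 2*S*z)
j(C) = 64
y = -1141 (y = 91 - 77*16 = 91 - 1232 = -1141)
y + j(E(-1, -5)*I(1, 6)) = -1141 + 64 = -1077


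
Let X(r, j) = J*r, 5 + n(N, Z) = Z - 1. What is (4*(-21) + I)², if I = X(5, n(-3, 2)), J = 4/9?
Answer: 541696/81 ≈ 6687.6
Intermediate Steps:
n(N, Z) = -6 + Z (n(N, Z) = -5 + (Z - 1) = -5 + (-1 + Z) = -6 + Z)
J = 4/9 (J = 4*(⅑) = 4/9 ≈ 0.44444)
X(r, j) = 4*r/9
I = 20/9 (I = (4/9)*5 = 20/9 ≈ 2.2222)
(4*(-21) + I)² = (4*(-21) + 20/9)² = (-84 + 20/9)² = (-736/9)² = 541696/81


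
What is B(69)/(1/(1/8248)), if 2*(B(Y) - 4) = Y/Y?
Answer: 9/16496 ≈ 0.00054559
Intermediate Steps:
B(Y) = 9/2 (B(Y) = 4 + (Y/Y)/2 = 4 + (½)*1 = 4 + ½ = 9/2)
B(69)/(1/(1/8248)) = 9/(2*(1/(1/8248))) = (9/2)/8248 = (9/2)*(1/8248) = 9/16496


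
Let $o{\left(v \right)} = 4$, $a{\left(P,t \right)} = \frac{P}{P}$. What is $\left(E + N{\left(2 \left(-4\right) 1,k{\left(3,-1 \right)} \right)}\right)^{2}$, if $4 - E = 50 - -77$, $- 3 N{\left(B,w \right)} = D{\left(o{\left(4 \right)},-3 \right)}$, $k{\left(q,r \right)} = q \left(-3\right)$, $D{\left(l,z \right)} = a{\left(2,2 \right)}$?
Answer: $\frac{136900}{9} \approx 15211.0$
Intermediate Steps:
$a{\left(P,t \right)} = 1$
$D{\left(l,z \right)} = 1$
$k{\left(q,r \right)} = - 3 q$
$N{\left(B,w \right)} = - \frac{1}{3}$ ($N{\left(B,w \right)} = \left(- \frac{1}{3}\right) 1 = - \frac{1}{3}$)
$E = -123$ ($E = 4 - \left(50 - -77\right) = 4 - \left(50 + 77\right) = 4 - 127 = -123$)
$\left(E + N{\left(2 \left(-4\right) 1,k{\left(3,-1 \right)} \right)}\right)^{2} = \left(-123 - \frac{1}{3}\right)^{2} = \left(- \frac{370}{3}\right)^{2} = \frac{136900}{9}$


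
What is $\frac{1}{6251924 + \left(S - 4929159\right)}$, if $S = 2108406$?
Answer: $\frac{1}{3431171} \approx 2.9145 \cdot 10^{-7}$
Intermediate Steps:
$\frac{1}{6251924 + \left(S - 4929159\right)} = \frac{1}{6251924 + \left(2108406 - 4929159\right)} = \frac{1}{6251924 - 2820753} = \frac{1}{3431171}$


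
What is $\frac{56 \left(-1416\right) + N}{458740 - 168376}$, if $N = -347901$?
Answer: $- \frac{142399}{96788} \approx -1.4712$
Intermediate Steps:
$\frac{56 \left(-1416\right) + N}{458740 - 168376} = \frac{56 \left(-1416\right) - 347901}{458740 - 168376} = \frac{-79296 - 347901}{290364} = \left(-427197\right) \frac{1}{290364} = - \frac{142399}{96788}$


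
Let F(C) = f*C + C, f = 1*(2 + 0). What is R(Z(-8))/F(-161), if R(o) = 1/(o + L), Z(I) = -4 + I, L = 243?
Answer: -1/111573 ≈ -8.9627e-6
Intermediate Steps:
f = 2 (f = 1*2 = 2)
F(C) = 3*C (F(C) = 2*C + C = 3*C)
R(o) = 1/(243 + o) (R(o) = 1/(o + 243) = 1/(243 + o))
R(Z(-8))/F(-161) = 1/((243 + (-4 - 8))*((3*(-161)))) = 1/((243 - 12)*(-483)) = -1/483/231 = (1/231)*(-1/483) = -1/111573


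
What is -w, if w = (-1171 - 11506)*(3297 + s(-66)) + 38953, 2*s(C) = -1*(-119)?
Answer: 85022795/2 ≈ 4.2511e+7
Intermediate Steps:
s(C) = 119/2 (s(C) = (-1*(-119))/2 = (½)*119 = 119/2)
w = -85022795/2 (w = (-1171 - 11506)*(3297 + 119/2) + 38953 = -12677*6713/2 + 38953 = -85100701/2 + 38953 = -85022795/2 ≈ -4.2511e+7)
-w = -1*(-85022795/2) = 85022795/2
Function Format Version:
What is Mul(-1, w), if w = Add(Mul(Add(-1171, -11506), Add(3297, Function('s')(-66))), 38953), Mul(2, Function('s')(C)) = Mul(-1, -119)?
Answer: Rational(85022795, 2) ≈ 4.2511e+7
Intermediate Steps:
Function('s')(C) = Rational(119, 2) (Function('s')(C) = Mul(Rational(1, 2), Mul(-1, -119)) = Mul(Rational(1, 2), 119) = Rational(119, 2))
w = Rational(-85022795, 2) (w = Add(Mul(Add(-1171, -11506), Add(3297, Rational(119, 2))), 38953) = Add(Mul(-12677, Rational(6713, 2)), 38953) = Add(Rational(-85100701, 2), 38953) = Rational(-85022795, 2) ≈ -4.2511e+7)
Mul(-1, w) = Mul(-1, Rational(-85022795, 2)) = Rational(85022795, 2)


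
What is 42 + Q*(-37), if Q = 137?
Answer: -5027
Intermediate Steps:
42 + Q*(-37) = 42 + 137*(-37) = 42 - 5069 = -5027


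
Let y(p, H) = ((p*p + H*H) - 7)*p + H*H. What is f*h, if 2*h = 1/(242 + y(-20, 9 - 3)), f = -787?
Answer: 787/16604 ≈ 0.047398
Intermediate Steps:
y(p, H) = H**2 + p*(-7 + H**2 + p**2) (y(p, H) = ((p**2 + H**2) - 7)*p + H**2 = ((H**2 + p**2) - 7)*p + H**2 = (-7 + H**2 + p**2)*p + H**2 = p*(-7 + H**2 + p**2) + H**2 = H**2 + p*(-7 + H**2 + p**2))
h = -1/16604 (h = 1/(2*(242 + ((9 - 3)**2 + (-20)**3 - 7*(-20) - 20*(9 - 3)**2))) = 1/(2*(242 + (6**2 - 8000 + 140 - 20*6**2))) = 1/(2*(242 + (36 - 8000 + 140 - 20*36))) = 1/(2*(242 + (36 - 8000 + 140 - 720))) = 1/(2*(242 - 8544)) = (1/2)/(-8302) = (1/2)*(-1/8302) = -1/16604 ≈ -6.0226e-5)
f*h = -787*(-1/16604) = 787/16604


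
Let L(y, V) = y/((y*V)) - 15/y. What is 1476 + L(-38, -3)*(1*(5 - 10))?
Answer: 168229/114 ≈ 1475.7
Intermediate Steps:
L(y, V) = 1/V - 15/y (L(y, V) = y/((V*y)) - 15/y = y*(1/(V*y)) - 15/y = 1/V - 15/y)
1476 + L(-38, -3)*(1*(5 - 10)) = 1476 + (1/(-3) - 15/(-38))*(1*(5 - 10)) = 1476 + (-⅓ - 15*(-1/38))*(1*(-5)) = 1476 + (-⅓ + 15/38)*(-5) = 1476 + (7/114)*(-5) = 1476 - 35/114 = 168229/114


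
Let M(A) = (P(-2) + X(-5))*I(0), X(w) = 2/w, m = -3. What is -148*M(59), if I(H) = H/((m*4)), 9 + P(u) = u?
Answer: 0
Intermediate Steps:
P(u) = -9 + u
I(H) = -H/12 (I(H) = H/((-3*4)) = H/(-12) = H*(-1/12) = -H/12)
M(A) = 0 (M(A) = ((-9 - 2) + 2/(-5))*(-1/12*0) = (-11 + 2*(-⅕))*0 = (-11 - ⅖)*0 = -57/5*0 = 0)
-148*M(59) = -148*0 = 0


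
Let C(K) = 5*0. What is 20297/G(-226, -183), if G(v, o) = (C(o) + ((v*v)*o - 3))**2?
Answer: 20297/87364745241921 ≈ 2.3232e-10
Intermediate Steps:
C(K) = 0
G(v, o) = (-3 + o*v**2)**2 (G(v, o) = (0 + ((v*v)*o - 3))**2 = (0 + (v**2*o - 3))**2 = (0 + (o*v**2 - 3))**2 = (0 + (-3 + o*v**2))**2 = (-3 + o*v**2)**2)
20297/G(-226, -183) = 20297/((-3 - 183*(-226)**2)**2) = 20297/((-3 - 183*51076)**2) = 20297/((-3 - 9346908)**2) = 20297/((-9346911)**2) = 20297/87364745241921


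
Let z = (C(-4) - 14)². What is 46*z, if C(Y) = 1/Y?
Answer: 74727/8 ≈ 9340.9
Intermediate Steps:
z = 3249/16 (z = (1/(-4) - 14)² = (-¼ - 14)² = (-57/4)² = 3249/16 ≈ 203.06)
46*z = 46*(3249/16) = 74727/8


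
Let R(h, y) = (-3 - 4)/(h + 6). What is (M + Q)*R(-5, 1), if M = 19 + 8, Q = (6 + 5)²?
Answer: -1036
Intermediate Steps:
Q = 121 (Q = 11² = 121)
R(h, y) = -7/(6 + h)
M = 27
(M + Q)*R(-5, 1) = (27 + 121)*(-7/(6 - 5)) = 148*(-7/1) = 148*(-7*1) = 148*(-7) = -1036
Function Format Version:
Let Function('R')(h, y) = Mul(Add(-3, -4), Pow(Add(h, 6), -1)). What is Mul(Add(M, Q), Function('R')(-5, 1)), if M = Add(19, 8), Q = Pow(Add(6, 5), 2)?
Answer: -1036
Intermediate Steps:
Q = 121 (Q = Pow(11, 2) = 121)
Function('R')(h, y) = Mul(-7, Pow(Add(6, h), -1))
M = 27
Mul(Add(M, Q), Function('R')(-5, 1)) = Mul(Add(27, 121), Mul(-7, Pow(Add(6, -5), -1))) = Mul(148, Mul(-7, Pow(1, -1))) = Mul(148, Mul(-7, 1)) = Mul(148, -7) = -1036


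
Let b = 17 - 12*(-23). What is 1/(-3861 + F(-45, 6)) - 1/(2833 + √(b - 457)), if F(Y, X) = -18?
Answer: 2*(-√41 + 3356*I)/(3879*(-2833*I + 2*√41)) ≈ -0.00061077 + 1.5956e-6*I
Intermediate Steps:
b = 293 (b = 17 + 276 = 293)
1/(-3861 + F(-45, 6)) - 1/(2833 + √(b - 457)) = 1/(-3861 - 18) - 1/(2833 + √(293 - 457)) = 1/(-3879) - 1/(2833 + √(-164)) = -1/3879 - 1/(2833 + 2*I*√41)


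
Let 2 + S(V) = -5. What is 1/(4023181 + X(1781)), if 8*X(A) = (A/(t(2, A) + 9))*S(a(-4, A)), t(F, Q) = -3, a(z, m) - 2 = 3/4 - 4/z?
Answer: 48/193100221 ≈ 2.4858e-7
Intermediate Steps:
a(z, m) = 11/4 - 4/z (a(z, m) = 2 + (3/4 - 4/z) = 2 + (3*(¼) - 4/z) = 2 + (¾ - 4/z) = 11/4 - 4/z)
S(V) = -7 (S(V) = -2 - 5 = -7)
X(A) = -7*A/48 (X(A) = ((A/(-3 + 9))*(-7))/8 = ((A/6)*(-7))/8 = (-7*A/6)/8 = -7*A/48)
1/(4023181 + X(1781)) = 1/(4023181 - 7/48*1781) = 1/(4023181 - 12467/48) = 1/(193100221/48) = 48/193100221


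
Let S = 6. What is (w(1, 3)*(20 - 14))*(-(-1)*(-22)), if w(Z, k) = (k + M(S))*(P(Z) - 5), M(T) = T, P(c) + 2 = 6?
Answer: 1188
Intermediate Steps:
P(c) = 4 (P(c) = -2 + 6 = 4)
w(Z, k) = -6 - k (w(Z, k) = (k + 6)*(4 - 5) = (6 + k)*(-1) = -6 - k)
(w(1, 3)*(20 - 14))*(-(-1)*(-22)) = ((-6 - 1*3)*(20 - 14))*(-(-1)*(-22)) = ((-6 - 3)*6)*(-1*22) = -9*6*(-22) = -54*(-22) = 1188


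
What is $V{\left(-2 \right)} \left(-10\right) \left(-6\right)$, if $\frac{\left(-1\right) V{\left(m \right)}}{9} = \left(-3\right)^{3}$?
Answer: $14580$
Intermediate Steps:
$V{\left(m \right)} = 243$ ($V{\left(m \right)} = - 9 \left(-3\right)^{3} = \left(-9\right) \left(-27\right) = 243$)
$V{\left(-2 \right)} \left(-10\right) \left(-6\right) = 243 \left(-10\right) \left(-6\right) = \left(-2430\right) \left(-6\right) = 14580$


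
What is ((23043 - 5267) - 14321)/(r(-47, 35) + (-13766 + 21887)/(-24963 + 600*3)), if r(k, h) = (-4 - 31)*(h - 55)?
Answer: 26676055/5401993 ≈ 4.9382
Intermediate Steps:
r(k, h) = 1925 - 35*h (r(k, h) = -35*(-55 + h) = 1925 - 35*h)
((23043 - 5267) - 14321)/(r(-47, 35) + (-13766 + 21887)/(-24963 + 600*3)) = ((23043 - 5267) - 14321)/((1925 - 35*35) + (-13766 + 21887)/(-24963 + 600*3)) = (17776 - 14321)/((1925 - 1225) + 8121/(-24963 + 1800)) = 3455/(700 + 8121/(-23163)) = 3455/(700 + 8121*(-1/23163)) = 3455/(700 - 2707/7721) = 3455/(5401993/7721) = 3455*(7721/5401993) = 26676055/5401993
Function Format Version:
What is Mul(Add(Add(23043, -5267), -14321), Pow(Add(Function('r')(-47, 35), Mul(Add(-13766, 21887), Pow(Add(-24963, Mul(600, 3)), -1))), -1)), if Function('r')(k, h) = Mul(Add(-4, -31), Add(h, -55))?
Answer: Rational(26676055, 5401993) ≈ 4.9382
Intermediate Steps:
Function('r')(k, h) = Add(1925, Mul(-35, h)) (Function('r')(k, h) = Mul(-35, Add(-55, h)) = Add(1925, Mul(-35, h)))
Mul(Add(Add(23043, -5267), -14321), Pow(Add(Function('r')(-47, 35), Mul(Add(-13766, 21887), Pow(Add(-24963, Mul(600, 3)), -1))), -1)) = Mul(Add(Add(23043, -5267), -14321), Pow(Add(Add(1925, Mul(-35, 35)), Mul(Add(-13766, 21887), Pow(Add(-24963, Mul(600, 3)), -1))), -1)) = Mul(Add(17776, -14321), Pow(Add(Add(1925, -1225), Mul(8121, Pow(Add(-24963, 1800), -1))), -1)) = Mul(3455, Pow(Add(700, Mul(8121, Pow(-23163, -1))), -1)) = Mul(3455, Pow(Add(700, Mul(8121, Rational(-1, 23163))), -1)) = Mul(3455, Pow(Add(700, Rational(-2707, 7721)), -1)) = Mul(3455, Pow(Rational(5401993, 7721), -1)) = Mul(3455, Rational(7721, 5401993)) = Rational(26676055, 5401993)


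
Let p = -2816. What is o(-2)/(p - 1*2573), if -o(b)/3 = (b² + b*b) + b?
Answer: 18/5389 ≈ 0.0033401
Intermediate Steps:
o(b) = -6*b² - 3*b (o(b) = -3*((b² + b*b) + b) = -3*((b² + b²) + b) = -3*(2*b² + b) = -3*(b + 2*b²) = -6*b² - 3*b)
o(-2)/(p - 1*2573) = (-3*(-2)*(1 + 2*(-2)))/(-2816 - 1*2573) = (-3*(-2)*(1 - 4))/(-2816 - 2573) = -3*(-2)*(-3)/(-5389) = -18*(-1/5389) = 18/5389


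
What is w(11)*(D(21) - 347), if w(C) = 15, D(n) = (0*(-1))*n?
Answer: -5205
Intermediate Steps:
D(n) = 0 (D(n) = 0*n = 0)
w(11)*(D(21) - 347) = 15*(0 - 347) = 15*(-347) = -5205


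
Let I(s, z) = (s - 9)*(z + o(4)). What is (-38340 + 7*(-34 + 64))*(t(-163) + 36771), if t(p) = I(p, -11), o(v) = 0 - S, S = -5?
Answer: -1441428390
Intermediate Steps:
o(v) = 5 (o(v) = 0 - 1*(-5) = 0 + 5 = 5)
I(s, z) = (-9 + s)*(5 + z) (I(s, z) = (s - 9)*(z + 5) = (-9 + s)*(5 + z))
t(p) = 54 - 6*p (t(p) = -45 - 9*(-11) + 5*p + p*(-11) = -45 + 99 + 5*p - 11*p = 54 - 6*p)
(-38340 + 7*(-34 + 64))*(t(-163) + 36771) = (-38340 + 7*(-34 + 64))*((54 - 6*(-163)) + 36771) = (-38340 + 7*30)*((54 + 978) + 36771) = (-38340 + 210)*(1032 + 36771) = -38130*37803 = -1441428390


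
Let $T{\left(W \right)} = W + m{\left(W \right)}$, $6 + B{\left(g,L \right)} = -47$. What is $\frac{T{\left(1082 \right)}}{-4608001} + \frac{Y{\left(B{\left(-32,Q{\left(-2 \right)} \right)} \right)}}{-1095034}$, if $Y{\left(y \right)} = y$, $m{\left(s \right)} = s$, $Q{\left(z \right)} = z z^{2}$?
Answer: $- \frac{2125429523}{5045917767034} \approx -0.00042122$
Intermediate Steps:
$Q{\left(z \right)} = z^{3}$
$B{\left(g,L \right)} = -53$ ($B{\left(g,L \right)} = -6 - 47 = -53$)
$T{\left(W \right)} = 2 W$ ($T{\left(W \right)} = W + W = 2 W$)
$\frac{T{\left(1082 \right)}}{-4608001} + \frac{Y{\left(B{\left(-32,Q{\left(-2 \right)} \right)} \right)}}{-1095034} = \frac{2 \cdot 1082}{-4608001} - \frac{53}{-1095034} = 2164 \left(- \frac{1}{4608001}\right) - - \frac{53}{1095034} = - \frac{2164}{4608001} + \frac{53}{1095034} = - \frac{2125429523}{5045917767034}$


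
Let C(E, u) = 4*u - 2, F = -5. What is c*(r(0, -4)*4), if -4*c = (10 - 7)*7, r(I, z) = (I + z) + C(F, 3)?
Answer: -126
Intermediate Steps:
C(E, u) = -2 + 4*u
r(I, z) = 10 + I + z (r(I, z) = (I + z) + (-2 + 4*3) = (I + z) + (-2 + 12) = (I + z) + 10 = 10 + I + z)
c = -21/4 (c = -(10 - 7)*7/4 = -3*7/4 = -1/4*21 = -21/4 ≈ -5.2500)
c*(r(0, -4)*4) = -21*(10 + 0 - 4)*4/4 = -63*4/2 = -21/4*24 = -126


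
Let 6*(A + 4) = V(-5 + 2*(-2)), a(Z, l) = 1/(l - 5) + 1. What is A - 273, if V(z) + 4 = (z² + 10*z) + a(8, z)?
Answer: -23437/84 ≈ -279.01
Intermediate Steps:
a(Z, l) = 1 + 1/(-5 + l) (a(Z, l) = 1/(-5 + l) + 1 = 1 + 1/(-5 + l))
V(z) = -4 + z² + 10*z + (-4 + z)/(-5 + z) (V(z) = -4 + ((z² + 10*z) + (-4 + z)/(-5 + z)) = -4 + (z² + 10*z + (-4 + z)/(-5 + z)) = -4 + z² + 10*z + (-4 + z)/(-5 + z))
A = -505/84 (A = -4 + ((16 + (-5 + 2*(-2))³ - 53*(-5 + 2*(-2)) + 5*(-5 + 2*(-2))²)/(-5 + (-5 + 2*(-2))))/6 = -4 + ((16 + (-5 - 4)³ - 53*(-5 - 4) + 5*(-5 - 4)²)/(-5 + (-5 - 4)))/6 = -4 + ((16 + (-9)³ - 53*(-9) + 5*(-9)²)/(-5 - 9))/6 = -4 + ((16 - 729 + 477 + 5*81)/(-14))/6 = -4 + (-(16 - 729 + 477 + 405)/14)/6 = -4 + (-1/14*169)/6 = -4 + (⅙)*(-169/14) = -4 - 169/84 = -505/84 ≈ -6.0119)
A - 273 = -505/84 - 273 = -23437/84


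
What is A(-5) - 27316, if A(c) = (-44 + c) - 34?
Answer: -27399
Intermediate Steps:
A(c) = -78 + c
A(-5) - 27316 = (-78 - 5) - 27316 = -83 - 27316 = -27399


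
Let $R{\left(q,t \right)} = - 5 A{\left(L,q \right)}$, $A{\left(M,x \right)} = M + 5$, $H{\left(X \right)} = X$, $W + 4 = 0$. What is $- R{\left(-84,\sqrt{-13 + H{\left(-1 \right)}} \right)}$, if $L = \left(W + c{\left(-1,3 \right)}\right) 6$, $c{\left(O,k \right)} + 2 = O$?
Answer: $-185$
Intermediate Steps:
$W = -4$ ($W = -4 + 0 = -4$)
$c{\left(O,k \right)} = -2 + O$
$L = -42$ ($L = \left(-4 - 3\right) 6 = \left(-7\right) 6 = -42$)
$A{\left(M,x \right)} = 5 + M$
$R{\left(q,t \right)} = 185$ ($R{\left(q,t \right)} = - 5 \left(5 - 42\right) = \left(-5\right) \left(-37\right) = 185$)
$- R{\left(-84,\sqrt{-13 + H{\left(-1 \right)}} \right)} = \left(-1\right) 185 = -185$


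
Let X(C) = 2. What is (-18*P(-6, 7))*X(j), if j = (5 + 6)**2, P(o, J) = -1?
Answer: 36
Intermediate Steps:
j = 121 (j = 11**2 = 121)
(-18*P(-6, 7))*X(j) = -18*(-1)*2 = 18*2 = 36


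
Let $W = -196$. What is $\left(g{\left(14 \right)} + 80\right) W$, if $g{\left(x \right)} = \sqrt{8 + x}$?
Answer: $-15680 - 196 \sqrt{22} \approx -16599.0$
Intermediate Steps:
$\left(g{\left(14 \right)} + 80\right) W = \left(\sqrt{8 + 14} + 80\right) \left(-196\right) = \left(\sqrt{22} + 80\right) \left(-196\right) = \left(80 + \sqrt{22}\right) \left(-196\right) = -15680 - 196 \sqrt{22}$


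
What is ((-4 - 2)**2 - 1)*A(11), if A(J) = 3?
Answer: 105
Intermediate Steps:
((-4 - 2)**2 - 1)*A(11) = ((-4 - 2)**2 - 1)*3 = ((-6)**2 - 1)*3 = (36 - 1)*3 = 35*3 = 105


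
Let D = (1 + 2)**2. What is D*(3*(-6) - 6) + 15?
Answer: -201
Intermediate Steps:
D = 9 (D = 3**2 = 9)
D*(3*(-6) - 6) + 15 = 9*(3*(-6) - 6) + 15 = 9*(-18 - 6) + 15 = 9*(-24) + 15 = -216 + 15 = -201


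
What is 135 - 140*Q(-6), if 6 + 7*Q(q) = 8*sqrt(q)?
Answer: 255 - 160*I*sqrt(6) ≈ 255.0 - 391.92*I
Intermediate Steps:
Q(q) = -6/7 + 8*sqrt(q)/7 (Q(q) = -6/7 + (8*sqrt(q))/7 = -6/7 + 8*sqrt(q)/7)
135 - 140*Q(-6) = 135 - 140*(-6/7 + 8*sqrt(-6)/7) = 135 - 140*(-6/7 + 8*(I*sqrt(6))/7) = 135 - 140*(-6/7 + 8*I*sqrt(6)/7) = 135 + (120 - 160*I*sqrt(6)) = 255 - 160*I*sqrt(6)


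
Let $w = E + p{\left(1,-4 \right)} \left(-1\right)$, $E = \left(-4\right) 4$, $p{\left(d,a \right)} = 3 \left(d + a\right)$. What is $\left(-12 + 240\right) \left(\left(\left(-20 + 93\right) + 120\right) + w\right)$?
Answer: $42408$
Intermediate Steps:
$p{\left(d,a \right)} = 3 a + 3 d$ ($p{\left(d,a \right)} = 3 \left(a + d\right) = 3 a + 3 d$)
$E = -16$
$w = -7$ ($w = -16 + \left(3 \left(-4\right) + 3 \cdot 1\right) \left(-1\right) = -16 + \left(-12 + 3\right) \left(-1\right) = -16 - -9 = -16 + 9 = -7$)
$\left(-12 + 240\right) \left(\left(\left(-20 + 93\right) + 120\right) + w\right) = \left(-12 + 240\right) \left(\left(\left(-20 + 93\right) + 120\right) - 7\right) = 228 \left(\left(73 + 120\right) - 7\right) = 228 \left(193 - 7\right) = 228 \cdot 186 = 42408$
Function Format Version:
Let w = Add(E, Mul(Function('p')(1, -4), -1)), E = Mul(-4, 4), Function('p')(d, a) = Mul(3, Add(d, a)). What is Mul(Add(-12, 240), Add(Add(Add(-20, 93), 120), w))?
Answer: 42408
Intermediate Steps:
Function('p')(d, a) = Add(Mul(3, a), Mul(3, d)) (Function('p')(d, a) = Mul(3, Add(a, d)) = Add(Mul(3, a), Mul(3, d)))
E = -16
w = -7 (w = Add(-16, Mul(Add(Mul(3, -4), Mul(3, 1)), -1)) = Add(-16, Mul(Add(-12, 3), -1)) = Add(-16, Mul(-9, -1)) = Add(-16, 9) = -7)
Mul(Add(-12, 240), Add(Add(Add(-20, 93), 120), w)) = Mul(Add(-12, 240), Add(Add(Add(-20, 93), 120), -7)) = Mul(228, Add(Add(73, 120), -7)) = Mul(228, Add(193, -7)) = Mul(228, 186) = 42408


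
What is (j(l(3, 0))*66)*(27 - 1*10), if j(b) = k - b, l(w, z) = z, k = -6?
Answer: -6732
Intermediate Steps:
j(b) = -6 - b
(j(l(3, 0))*66)*(27 - 1*10) = ((-6 - 1*0)*66)*(27 - 1*10) = ((-6 + 0)*66)*(27 - 10) = -6*66*17 = -396*17 = -6732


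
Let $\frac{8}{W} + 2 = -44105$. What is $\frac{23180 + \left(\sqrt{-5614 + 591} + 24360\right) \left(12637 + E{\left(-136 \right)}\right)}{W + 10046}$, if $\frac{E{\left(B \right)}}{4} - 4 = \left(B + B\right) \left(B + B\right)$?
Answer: $\frac{165781699780270}{221549457} + \frac{4536978341 i \sqrt{5023}}{147699638} \approx 7.4828 \cdot 10^{5} + 2177.1 i$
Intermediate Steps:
$W = - \frac{8}{44107}$ ($W = \frac{8}{-2 - 44105} = \frac{8}{-44107} = 8 \left(- \frac{1}{44107}\right) = - \frac{8}{44107} \approx -0.00018138$)
$E{\left(B \right)} = 16 + 16 B^{2}$ ($E{\left(B \right)} = 16 + 4 \left(B + B\right) \left(B + B\right) = 16 + 4 \cdot 2 B 2 B = 16 + 4 \cdot 4 B^{2} = 16 + 16 B^{2}$)
$\frac{23180 + \left(\sqrt{-5614 + 591} + 24360\right) \left(12637 + E{\left(-136 \right)}\right)}{W + 10046} = \frac{23180 + \left(\sqrt{-5614 + 591} + 24360\right) \left(12637 + \left(16 + 16 \left(-136\right)^{2}\right)\right)}{- \frac{8}{44107} + 10046} = \frac{23180 + \left(\sqrt{-5023} + 24360\right) \left(12637 + \left(16 + 16 \cdot 18496\right)\right)}{\frac{443098914}{44107}} = \left(23180 + \left(i \sqrt{5023} + 24360\right) \left(12637 + \left(16 + 295936\right)\right)\right) \frac{44107}{443098914} = \left(23180 + \left(24360 + i \sqrt{5023}\right) \left(12637 + 295952\right)\right) \frac{44107}{443098914} = \left(23180 + \left(24360 + i \sqrt{5023}\right) 308589\right) \frac{44107}{443098914} = \left(23180 + \left(7517228040 + 308589 i \sqrt{5023}\right)\right) \frac{44107}{443098914} = \left(7517251220 + 308589 i \sqrt{5023}\right) \frac{44107}{443098914} = \frac{165781699780270}{221549457} + \frac{4536978341 i \sqrt{5023}}{147699638}$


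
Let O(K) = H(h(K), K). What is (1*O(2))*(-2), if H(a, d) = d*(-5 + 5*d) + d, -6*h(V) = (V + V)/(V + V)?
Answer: -24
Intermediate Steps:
h(V) = -⅙ (h(V) = -(V + V)/(6*(V + V)) = -2*V/(6*(2*V)) = -2*V*1/(2*V)/6 = -⅙*1 = -⅙)
H(a, d) = d + d*(-5 + 5*d)
O(K) = K*(-4 + 5*K)
(1*O(2))*(-2) = (1*(2*(-4 + 5*2)))*(-2) = (1*(2*(-4 + 10)))*(-2) = (1*(2*6))*(-2) = (1*12)*(-2) = 12*(-2) = -24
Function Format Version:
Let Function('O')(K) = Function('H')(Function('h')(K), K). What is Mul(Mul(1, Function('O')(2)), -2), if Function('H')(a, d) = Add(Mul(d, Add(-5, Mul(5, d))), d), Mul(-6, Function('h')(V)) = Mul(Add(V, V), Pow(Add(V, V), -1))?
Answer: -24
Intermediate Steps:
Function('h')(V) = Rational(-1, 6) (Function('h')(V) = Mul(Rational(-1, 6), Mul(Add(V, V), Pow(Add(V, V), -1))) = Mul(Rational(-1, 6), Mul(Mul(2, V), Pow(Mul(2, V), -1))) = Mul(Rational(-1, 6), Mul(Mul(2, V), Mul(Rational(1, 2), Pow(V, -1)))) = Mul(Rational(-1, 6), 1) = Rational(-1, 6))
Function('H')(a, d) = Add(d, Mul(d, Add(-5, Mul(5, d))))
Function('O')(K) = Mul(K, Add(-4, Mul(5, K)))
Mul(Mul(1, Function('O')(2)), -2) = Mul(Mul(1, Mul(2, Add(-4, Mul(5, 2)))), -2) = Mul(Mul(1, Mul(2, Add(-4, 10))), -2) = Mul(Mul(1, Mul(2, 6)), -2) = Mul(Mul(1, 12), -2) = Mul(12, -2) = -24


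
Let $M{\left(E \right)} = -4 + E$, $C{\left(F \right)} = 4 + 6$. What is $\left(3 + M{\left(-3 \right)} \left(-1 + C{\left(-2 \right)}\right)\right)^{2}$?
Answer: $3600$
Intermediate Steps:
$C{\left(F \right)} = 10$
$\left(3 + M{\left(-3 \right)} \left(-1 + C{\left(-2 \right)}\right)\right)^{2} = \left(3 + \left(-4 - 3\right) \left(-1 + 10\right)\right)^{2} = \left(3 - 63\right)^{2} = \left(-60\right)^{2} = 3600$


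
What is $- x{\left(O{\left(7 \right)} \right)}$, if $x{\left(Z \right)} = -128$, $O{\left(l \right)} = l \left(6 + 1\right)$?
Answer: $128$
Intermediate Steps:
$O{\left(l \right)} = 7 l$ ($O{\left(l \right)} = l 7 = 7 l$)
$- x{\left(O{\left(7 \right)} \right)} = \left(-1\right) \left(-128\right) = 128$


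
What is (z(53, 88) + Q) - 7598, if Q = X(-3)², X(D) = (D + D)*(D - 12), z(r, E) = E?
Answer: 590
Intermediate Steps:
X(D) = 2*D*(-12 + D) (X(D) = (2*D)*(-12 + D) = 2*D*(-12 + D))
Q = 8100 (Q = (2*(-3)*(-12 - 3))² = (2*(-3)*(-15))² = 90² = 8100)
(z(53, 88) + Q) - 7598 = (88 + 8100) - 7598 = 8188 - 7598 = 590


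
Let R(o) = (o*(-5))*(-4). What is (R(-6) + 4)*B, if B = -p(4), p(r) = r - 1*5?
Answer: -116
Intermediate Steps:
p(r) = -5 + r (p(r) = r - 5 = -5 + r)
B = 1 (B = -(-5 + 4) = -1*(-1) = 1)
R(o) = 20*o (R(o) = -5*o*(-4) = 20*o)
(R(-6) + 4)*B = (20*(-6) + 4)*1 = (-120 + 4)*1 = -116*1 = -116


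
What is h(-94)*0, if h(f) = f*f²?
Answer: 0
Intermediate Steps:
h(f) = f³
h(-94)*0 = (-94)³*0 = -830584*0 = 0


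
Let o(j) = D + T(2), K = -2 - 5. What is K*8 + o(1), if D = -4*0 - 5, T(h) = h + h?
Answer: -57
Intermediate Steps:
K = -7
T(h) = 2*h
D = -5 (D = 0 - 5 = -5)
o(j) = -1 (o(j) = -5 + 2*2 = -5 + 4 = -1)
K*8 + o(1) = -7*8 - 1 = -56 - 1 = -57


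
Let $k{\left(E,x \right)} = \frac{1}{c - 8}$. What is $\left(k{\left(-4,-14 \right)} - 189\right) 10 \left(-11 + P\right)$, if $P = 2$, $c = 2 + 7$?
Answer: $16920$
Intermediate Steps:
$c = 9$
$k{\left(E,x \right)} = 1$ ($k{\left(E,x \right)} = \frac{1}{9 - 8} = 1^{-1} = 1$)
$\left(k{\left(-4,-14 \right)} - 189\right) 10 \left(-11 + P\right) = \left(1 - 189\right) 10 \left(-11 + 2\right) = - 188 \cdot 10 \left(-9\right) = \left(-188\right) \left(-90\right) = 16920$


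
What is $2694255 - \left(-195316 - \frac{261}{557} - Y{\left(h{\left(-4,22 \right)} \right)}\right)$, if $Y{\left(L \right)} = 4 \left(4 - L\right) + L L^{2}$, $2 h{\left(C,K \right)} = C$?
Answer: $\frac{1609500220}{557} \approx 2.8896 \cdot 10^{6}$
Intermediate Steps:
$h{\left(C,K \right)} = \frac{C}{2}$
$Y{\left(L \right)} = 16 + L^{3} - 4 L$ ($Y{\left(L \right)} = \left(16 - 4 L\right) + L^{3} = 16 + L^{3} - 4 L$)
$2694255 - \left(-195316 - \frac{261}{557} - Y{\left(h{\left(-4,22 \right)} \right)}\right) = 2694255 - \left(-8 - 195316 - \frac{261}{557} + 4 \cdot \frac{1}{2} \left(-4\right)\right) = 2694255 + \left(\left(16 + \left(-2\right)^{3} - -8\right) - \left(-195316 - \frac{261}{557}\right)\right) = 2694255 + \left(\left(16 - 8 + 8\right) - \left(-195316 - \frac{261}{557}\right)\right) = 2694255 + \left(16 - - \frac{108791273}{557}\right) = 2694255 + \left(16 + \frac{108791273}{557}\right) = 2694255 + \frac{108800185}{557} = \frac{1609500220}{557}$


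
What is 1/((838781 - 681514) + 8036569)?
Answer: 1/8193836 ≈ 1.2204e-7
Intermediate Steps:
1/((838781 - 681514) + 8036569) = 1/(157267 + 8036569) = 1/8193836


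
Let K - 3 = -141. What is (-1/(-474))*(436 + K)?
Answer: 149/237 ≈ 0.62869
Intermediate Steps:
K = -138 (K = 3 - 141 = -138)
(-1/(-474))*(436 + K) = (-1/(-474))*(436 - 138) = -1*(-1/474)*298 = (1/474)*298 = 149/237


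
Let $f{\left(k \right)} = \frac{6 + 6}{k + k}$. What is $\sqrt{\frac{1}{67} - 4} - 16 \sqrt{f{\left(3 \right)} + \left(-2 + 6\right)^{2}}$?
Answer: $- 48 \sqrt{2} + \frac{i \sqrt{17889}}{67} \approx -67.882 + 1.9963 i$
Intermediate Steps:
$f{\left(k \right)} = \frac{6}{k}$ ($f{\left(k \right)} = \frac{12}{2 k} = 12 \frac{1}{2 k} = \frac{6}{k}$)
$\sqrt{\frac{1}{67} - 4} - 16 \sqrt{f{\left(3 \right)} + \left(-2 + 6\right)^{2}} = \sqrt{\frac{1}{67} - 4} - 16 \sqrt{\frac{6}{3} + \left(-2 + 6\right)^{2}} = \sqrt{\frac{1}{67} - 4} - 16 \sqrt{6 \cdot \frac{1}{3} + 4^{2}} = \sqrt{- \frac{267}{67}} - 16 \sqrt{2 + 16} = \frac{i \sqrt{17889}}{67} - 16 \sqrt{18} = \frac{i \sqrt{17889}}{67} - 16 \cdot 3 \sqrt{2} = \frac{i \sqrt{17889}}{67} - 48 \sqrt{2} = - 48 \sqrt{2} + \frac{i \sqrt{17889}}{67}$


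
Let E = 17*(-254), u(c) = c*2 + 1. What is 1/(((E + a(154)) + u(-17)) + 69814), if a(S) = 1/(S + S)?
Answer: 308/20162605 ≈ 1.5276e-5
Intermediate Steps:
u(c) = 1 + 2*c (u(c) = 2*c + 1 = 1 + 2*c)
a(S) = 1/(2*S)
E = -4318
1/(((E + a(154)) + u(-17)) + 69814) = 1/(((-4318 + (1/2)/154) + (1 + 2*(-17))) + 69814) = 1/(((-4318 + (1/2)*(1/154)) + (1 - 34)) + 69814) = 1/(((-4318 + 1/308) - 33) + 69814) = 1/((-1329943/308 - 33) + 69814) = 1/(-1340107/308 + 69814) = 1/(20162605/308) = 308/20162605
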